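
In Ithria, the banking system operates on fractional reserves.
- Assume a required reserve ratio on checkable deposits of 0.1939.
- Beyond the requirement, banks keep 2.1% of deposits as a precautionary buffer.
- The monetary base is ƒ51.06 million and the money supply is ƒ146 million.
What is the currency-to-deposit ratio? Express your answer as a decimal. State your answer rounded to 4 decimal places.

Using m = M/MB = 146/51.06 ≈ 2.859381. From m = (1 + c)/(c + rr + e), rearranging gives 1 + c = m·(c + rr + e), so c·(1 − m) = m·(rr + e) − 1.
Hence c = [m·(rr + e) − 1]/(1 − m) = [2.859381 × (0.1939 + 0.021) − 1] / (1 − 2.859381) ≈ 0.207337.

0.2073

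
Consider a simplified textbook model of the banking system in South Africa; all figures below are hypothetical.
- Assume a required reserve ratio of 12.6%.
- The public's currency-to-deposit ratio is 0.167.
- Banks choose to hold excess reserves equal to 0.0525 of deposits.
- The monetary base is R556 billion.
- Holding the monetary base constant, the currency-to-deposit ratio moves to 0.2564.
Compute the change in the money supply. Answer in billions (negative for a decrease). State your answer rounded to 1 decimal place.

Initially m₁ = (1 + 0.167) / (0.126 + 0.0525 + 0.167) ≈ 3.37771, so M₁ = 3.37771 × 556 ≈ 1878.0068 billion.
After the change m₂ = (1 + 0.2564) / (0.126 + 0.0525 + 0.2564) ≈ 2.88894, so M₂ = 2.88894 × 556 ≈ 1606.2506 billion.
ΔM = M₂ − M₁ = 1606.2506 − 1878.0068 = -271.7562 billion.

-271.8 billion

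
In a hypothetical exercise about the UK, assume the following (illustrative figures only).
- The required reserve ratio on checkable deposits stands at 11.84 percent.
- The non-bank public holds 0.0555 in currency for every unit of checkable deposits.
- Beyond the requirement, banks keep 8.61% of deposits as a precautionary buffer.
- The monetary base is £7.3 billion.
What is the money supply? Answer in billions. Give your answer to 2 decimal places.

£29.64 billion

The money multiplier is m = (1 + c) / (rr + e + c) = (1 + 0.0555) / (0.1184 + 0.0861 + 0.0555) ≈ 4.0596.
So M = m × MB = 4.0596 × 7.3 ≈ 29.6351 billion.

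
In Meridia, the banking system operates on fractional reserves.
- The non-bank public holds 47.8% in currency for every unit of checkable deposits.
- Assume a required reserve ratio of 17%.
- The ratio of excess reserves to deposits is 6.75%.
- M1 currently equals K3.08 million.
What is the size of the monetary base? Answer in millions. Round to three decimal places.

The money multiplier is m = (1 + c) / (rr + e + c) = (1 + 0.478) / (0.17 + 0.0675 + 0.478) ≈ 2.06569.
MB = M / m = 3.08 / 2.06569 ≈ 1.491 million.

K1.491 million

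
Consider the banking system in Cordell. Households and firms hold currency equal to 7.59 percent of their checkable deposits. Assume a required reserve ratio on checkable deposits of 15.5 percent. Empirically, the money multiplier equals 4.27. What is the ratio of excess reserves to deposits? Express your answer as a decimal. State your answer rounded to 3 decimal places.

Using m = 4.27. Since m = (1 + c)/(c + rr + e), the denominator satisfies c + rr + e = (1 + c)/m = (1 + 0.0759) / 4.27 ≈ 0.251967.
With c = 0.0759 and rr = 0.155, the ratio of excess reserves to deposits is 0.251967 − 0.0759 − 0.155 = 0.021067.

0.021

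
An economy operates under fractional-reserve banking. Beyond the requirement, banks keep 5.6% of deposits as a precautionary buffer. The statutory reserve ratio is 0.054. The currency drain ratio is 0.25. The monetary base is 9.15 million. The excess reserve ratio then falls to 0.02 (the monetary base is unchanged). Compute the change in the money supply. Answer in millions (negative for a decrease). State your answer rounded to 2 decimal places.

Initially m₁ = (1 + 0.25) / (0.054 + 0.056 + 0.25) ≈ 3.4722, so M₁ = 3.4722 × 9.15 ≈ 31.7706 million.
After the change m₂ = (1 + 0.25) / (0.054 + 0.02 + 0.25) ≈ 3.8580, so M₂ = 3.8580 × 9.15 = 35.3007 million.
ΔM = M₂ − M₁ = 35.3007 − 31.7706 = 3.5301 million.

3.53 million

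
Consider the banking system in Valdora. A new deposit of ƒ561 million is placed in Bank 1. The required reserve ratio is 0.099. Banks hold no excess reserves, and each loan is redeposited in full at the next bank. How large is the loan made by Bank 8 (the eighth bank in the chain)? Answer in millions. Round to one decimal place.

Each bank lends a fraction (1 − rr) = 0.9010 of the deposit it receives, so Bank 8 receives 561·0.9010^7 and lends 561·0.9010^8 ≈ 243.6471 million.

ƒ243.6 million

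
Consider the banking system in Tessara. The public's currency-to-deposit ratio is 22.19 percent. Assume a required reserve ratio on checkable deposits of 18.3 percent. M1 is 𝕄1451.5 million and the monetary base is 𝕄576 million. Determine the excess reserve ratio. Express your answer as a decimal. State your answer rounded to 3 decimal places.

0.080

Using m = M/MB = 1451.5/576 ≈ 2.519965. Since m = (1 + c)/(c + rr + e), the denominator satisfies c + rr + e = (1 + c)/m = (1 + 0.2219) / 2.519965 ≈ 0.484888.
With c = 0.2219 and rr = 0.183, the excess reserve ratio is 0.484888 − 0.2219 − 0.183 = 0.079988.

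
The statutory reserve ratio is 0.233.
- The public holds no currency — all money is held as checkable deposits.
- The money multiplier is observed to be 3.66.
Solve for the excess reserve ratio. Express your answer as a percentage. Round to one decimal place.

Using m = 3.66. Since m = (1 + c)/(c + rr + e), the denominator satisfies c + rr + e = (1 + c)/m = (1 + 0) / 3.66 ≈ 0.273224.
With c = 0 and rr = 0.233, the excess reserve ratio is 0.273224 − 0 − 0.233 = 0.040224.

4.0%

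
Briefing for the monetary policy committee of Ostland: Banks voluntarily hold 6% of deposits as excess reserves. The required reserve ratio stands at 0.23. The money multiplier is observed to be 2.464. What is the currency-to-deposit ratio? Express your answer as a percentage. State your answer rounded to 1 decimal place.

19.5%

Using m = 2.464. From m = (1 + c)/(c + rr + e), rearranging gives 1 + c = m·(c + rr + e), so c·(1 − m) = m·(rr + e) − 1.
Hence c = [m·(rr + e) − 1]/(1 − m) = [2.464 × (0.23 + 0.06) − 1] / (1 − 2.464) ≈ 0.194973.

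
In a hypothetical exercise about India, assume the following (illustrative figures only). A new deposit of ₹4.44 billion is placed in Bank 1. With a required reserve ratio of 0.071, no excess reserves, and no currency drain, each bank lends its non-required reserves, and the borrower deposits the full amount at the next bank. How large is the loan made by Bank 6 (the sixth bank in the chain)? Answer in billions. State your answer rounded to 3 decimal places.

Each bank lends a fraction (1 − rr) = 0.9290 of the deposit it receives, so Bank 6 receives 4.44·0.9290^5 and lends 4.44·0.9290^6 ≈ 2.8542 billion.

₹2.854 billion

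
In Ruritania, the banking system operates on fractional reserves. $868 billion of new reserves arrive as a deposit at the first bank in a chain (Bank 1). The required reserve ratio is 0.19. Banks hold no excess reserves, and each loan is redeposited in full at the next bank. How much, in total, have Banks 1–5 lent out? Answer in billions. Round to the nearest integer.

Bank i lends (1 − rr)^i of the original deposit: Bank 1 lends 868·0.8100 = 703.0800, Bank 2 lends 868·0.8100² = 569.4948, and so on.
Summing a geometric series: total = 868·[0.8100·(1 − 0.8100^5) / (1 − 0.8100)] ≈ 2410.1640 billion.

$2410 billion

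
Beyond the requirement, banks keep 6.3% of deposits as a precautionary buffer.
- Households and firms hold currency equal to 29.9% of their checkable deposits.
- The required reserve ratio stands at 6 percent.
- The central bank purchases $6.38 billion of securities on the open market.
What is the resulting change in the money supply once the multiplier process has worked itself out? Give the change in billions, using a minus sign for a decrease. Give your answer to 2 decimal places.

The money multiplier is m = (1 + c) / (rr + e + c) = (1 + 0.299) / (0.06 + 0.063 + 0.299) ≈ 3.0782.
The purchase adds 6.38 billion of base, so ΔM = m × ΔMB = 3.0782 × (+6.38) ≈ 19.6389 billion.

$19.64 billion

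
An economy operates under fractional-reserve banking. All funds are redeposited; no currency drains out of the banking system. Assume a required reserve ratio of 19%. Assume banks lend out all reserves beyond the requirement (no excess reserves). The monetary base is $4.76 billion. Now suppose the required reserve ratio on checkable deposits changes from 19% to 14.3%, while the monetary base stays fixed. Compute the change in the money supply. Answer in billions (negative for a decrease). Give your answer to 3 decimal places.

Initially m₁ = 1 / (0.19) ≈ 5.26316, so M₁ = 5.26316 × 4.76 ≈ 25.0526 billion.
After the change m₂ = 1 / (0.143) ≈ 6.99301, so M₂ = 6.99301 × 4.76 ≈ 33.2867 billion.
ΔM = M₂ − M₁ = 33.2867 − 25.0526 = 8.2341 billion.

$8.234 billion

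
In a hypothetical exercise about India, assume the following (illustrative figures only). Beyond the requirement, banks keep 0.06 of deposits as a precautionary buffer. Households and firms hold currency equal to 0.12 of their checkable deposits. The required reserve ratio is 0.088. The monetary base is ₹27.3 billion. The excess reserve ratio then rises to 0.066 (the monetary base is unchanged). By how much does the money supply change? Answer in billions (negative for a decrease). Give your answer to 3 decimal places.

Initially m₁ = (1 + 0.12) / (0.088 + 0.06 + 0.12) ≈ 4.179104, so M₁ = 4.179104 × 27.3 ≈ 114.0895 billion.
After the change m₂ = (1 + 0.12) / (0.088 + 0.066 + 0.12) ≈ 4.087591, so M₂ = 4.087591 × 27.3 ≈ 111.5912 billion.
ΔM = M₂ − M₁ = 111.5912 − 114.0895 = -2.4983 billion.

-2.498 billion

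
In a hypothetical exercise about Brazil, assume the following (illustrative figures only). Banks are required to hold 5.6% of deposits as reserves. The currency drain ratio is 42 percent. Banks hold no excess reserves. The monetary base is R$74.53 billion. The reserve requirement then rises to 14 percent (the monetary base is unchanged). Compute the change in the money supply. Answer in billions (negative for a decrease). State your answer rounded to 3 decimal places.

Initially m₁ = (1 + 0.42) / (0.056 + 0.42) ≈ 2.983193, so M₁ = 2.983193 × 74.53 ≈ 222.3374 billion.
After the change m₂ = (1 + 0.42) / (0.14 + 0.42) ≈ 2.535714, so M₂ = 2.535714 × 74.53 ≈ 188.9868 billion.
ΔM = M₂ − M₁ = 188.9868 − 222.3374 = -33.3506 billion.

-33.351 billion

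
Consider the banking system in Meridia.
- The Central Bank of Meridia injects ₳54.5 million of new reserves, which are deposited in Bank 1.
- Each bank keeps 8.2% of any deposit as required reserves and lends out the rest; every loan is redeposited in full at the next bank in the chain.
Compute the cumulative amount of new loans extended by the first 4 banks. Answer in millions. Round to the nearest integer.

₳177 million

Bank i lends (1 − rr)^i of the original deposit: Bank 1 lends 54.5·0.9180 = 50.0310, Bank 2 lends 54.5·0.9180² ≈ 45.9285, and so on.
Summing a geometric series: total = 54.5·[0.9180·(1 − 0.9180^4) / (1 − 0.9180)] ≈ 176.8268 million.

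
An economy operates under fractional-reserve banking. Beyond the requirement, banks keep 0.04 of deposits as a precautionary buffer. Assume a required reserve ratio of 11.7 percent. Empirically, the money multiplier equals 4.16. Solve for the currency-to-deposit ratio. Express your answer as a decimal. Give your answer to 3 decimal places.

0.110

Using m = 4.16. From m = (1 + c)/(c + rr + e), rearranging gives 1 + c = m·(c + rr + e), so c·(1 − m) = m·(rr + e) − 1.
Hence c = [m·(rr + e) − 1]/(1 − m) = [4.16 × (0.117 + 0.04) − 1] / (1 − 4.16) ≈ 0.109772.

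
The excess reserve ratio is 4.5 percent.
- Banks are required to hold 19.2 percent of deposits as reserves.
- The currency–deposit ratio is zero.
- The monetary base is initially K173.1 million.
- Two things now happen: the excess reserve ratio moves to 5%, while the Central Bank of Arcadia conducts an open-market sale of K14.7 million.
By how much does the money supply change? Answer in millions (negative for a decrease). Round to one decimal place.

-75.8 million

Before: m₁ = 1 / (0.192 + 0.045) ≈ 4.21941, MB₁ = 173.1, so M₁ = 4.21941 × 173.1 ≈ 730.3799 million.
After: m₂ = 1 / (0.192 + 0.05) ≈ 4.13223, MB₂ = 173.1 − 14.7 = 158.4, so M₂ = 4.13223 × 158.4 ≈ 654.5452 million.
ΔM = M₂ − M₁ = 654.5452 − 730.3799 = -75.8347 million.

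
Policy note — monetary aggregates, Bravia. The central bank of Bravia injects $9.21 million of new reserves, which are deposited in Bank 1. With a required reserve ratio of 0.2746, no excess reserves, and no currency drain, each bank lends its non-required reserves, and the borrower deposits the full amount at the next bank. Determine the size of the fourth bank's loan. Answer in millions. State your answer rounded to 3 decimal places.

Each bank lends a fraction (1 − rr) = 0.7254 of the deposit it receives, so Bank 4 receives 9.21·0.7254^3 and lends 9.21·0.7254^4 ≈ 2.5502 million.

$2.550 million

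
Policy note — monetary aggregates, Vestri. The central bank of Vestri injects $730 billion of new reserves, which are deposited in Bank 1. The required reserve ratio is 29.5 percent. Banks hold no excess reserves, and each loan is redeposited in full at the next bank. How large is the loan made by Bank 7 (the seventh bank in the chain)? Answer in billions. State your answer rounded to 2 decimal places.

$63.19 billion

Each bank lends a fraction (1 − rr) = 0.7050 of the deposit it receives, so Bank 7 receives 730·0.7050^6 and lends 730·0.7050^7 ≈ 63.1898 billion.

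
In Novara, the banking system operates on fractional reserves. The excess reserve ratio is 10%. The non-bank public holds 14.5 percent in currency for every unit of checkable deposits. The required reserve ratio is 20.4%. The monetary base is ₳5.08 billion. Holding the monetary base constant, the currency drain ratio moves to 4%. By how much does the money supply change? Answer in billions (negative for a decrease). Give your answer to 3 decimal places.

₳2.404 billion

Initially m₁ = (1 + 0.145) / (0.204 + 0.1 + 0.145) ≈ 2.55011, so M₁ = 2.55011 × 5.08 ≈ 12.9546 billion.
After the change m₂ = (1 + 0.04) / (0.204 + 0.1 + 0.04) ≈ 3.02326, so M₂ = 3.02326 × 5.08 ≈ 15.3582 billion.
ΔM = M₂ − M₁ = 15.3582 − 12.9546 = 2.4036 billion.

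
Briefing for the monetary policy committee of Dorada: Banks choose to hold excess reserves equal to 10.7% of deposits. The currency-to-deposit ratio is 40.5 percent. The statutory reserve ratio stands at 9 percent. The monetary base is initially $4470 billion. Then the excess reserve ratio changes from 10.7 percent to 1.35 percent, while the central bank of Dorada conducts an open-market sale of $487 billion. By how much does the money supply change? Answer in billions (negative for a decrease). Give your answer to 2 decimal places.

Before: m₁ = (1 + 0.405) / (0.09 + 0.107 + 0.405) ≈ 2.3338870, MB₁ = 4470, so M₁ = 2.3338870 × 4470 ≈ 10432.4749 billion.
After: m₂ = (1 + 0.405) / (0.09 + 0.0135 + 0.405) ≈ 2.7630285, MB₂ = 4470 − 487 = 3983, so M₂ = 2.7630285 × 3983 ≈ 11005.1425 billion.
ΔM = M₂ − M₁ = 11005.1425 − 10432.4749 = 572.6676 billion.

$572.67 billion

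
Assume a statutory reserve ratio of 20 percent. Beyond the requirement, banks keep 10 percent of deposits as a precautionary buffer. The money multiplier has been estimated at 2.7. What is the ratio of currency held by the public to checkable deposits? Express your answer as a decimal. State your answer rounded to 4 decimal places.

Using m = 2.7. From m = (1 + c)/(c + rr + e), rearranging gives 1 + c = m·(c + rr + e), so c·(1 − m) = m·(rr + e) − 1.
Hence c = [m·(rr + e) − 1]/(1 − m) = [2.7 × (0.2 + 0.1) − 1] / (1 − 2.7) ≈ 0.111765.

0.1118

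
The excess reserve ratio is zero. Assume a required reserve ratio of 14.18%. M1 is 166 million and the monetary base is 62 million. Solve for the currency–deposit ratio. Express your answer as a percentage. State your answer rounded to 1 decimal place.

37.0%

Using m = M/MB = 166/62 ≈ 2.677419. From m = (1 + c)/(c + rr + e), rearranging gives 1 + c = m·(c + rr + e), so c·(1 − m) = m·(rr + e) − 1.
Hence c = [m·(rr + e) − 1]/(1 − m) = [2.677419 × (0.1418 + 0) − 1] / (1 − 2.677419) ≈ 0.369819.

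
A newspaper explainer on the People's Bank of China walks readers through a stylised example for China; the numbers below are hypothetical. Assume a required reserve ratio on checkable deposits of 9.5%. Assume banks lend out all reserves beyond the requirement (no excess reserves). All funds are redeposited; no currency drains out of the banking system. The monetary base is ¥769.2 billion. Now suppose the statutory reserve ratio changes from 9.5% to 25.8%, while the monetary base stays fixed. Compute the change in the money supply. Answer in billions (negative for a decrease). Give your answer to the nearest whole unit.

-5115 billion

Initially m₁ = 1 / (0.095) ≈ 10.5263, so M₁ = 10.5263 × 769.2 ≈ 8096.83 billion.
After the change m₂ = 1 / (0.258) ≈ 3.8760, so M₂ = 3.8760 × 769.2 = 2981.4192 billion.
ΔM = M₂ − M₁ = 2981.4192 − 8096.83 = -5115.4108 billion.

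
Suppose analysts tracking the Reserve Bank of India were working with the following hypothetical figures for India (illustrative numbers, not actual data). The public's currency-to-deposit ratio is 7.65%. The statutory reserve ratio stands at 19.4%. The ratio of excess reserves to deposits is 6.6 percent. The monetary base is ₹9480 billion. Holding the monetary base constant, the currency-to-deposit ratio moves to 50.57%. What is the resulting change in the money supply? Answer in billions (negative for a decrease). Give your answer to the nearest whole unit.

-11686 billion

Initially m₁ = (1 + 0.0765) / (0.194 + 0.066 + 0.0765) ≈ 3.19911, so M₁ = 3.19911 × 9480 = 30327.5628 billion.
After the change m₂ = (1 + 0.5057) / (0.194 + 0.066 + 0.5057) ≈ 1.96644, so M₂ = 1.96644 × 9480 = 18641.8512 billion.
ΔM = M₂ − M₁ = 18641.8512 − 30327.5628 = -11685.7116 billion.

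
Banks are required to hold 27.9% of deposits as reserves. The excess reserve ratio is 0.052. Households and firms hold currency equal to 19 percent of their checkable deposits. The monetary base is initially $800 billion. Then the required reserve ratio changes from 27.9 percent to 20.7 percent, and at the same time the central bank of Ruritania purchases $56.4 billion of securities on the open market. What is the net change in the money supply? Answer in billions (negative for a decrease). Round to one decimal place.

Before: m₁ = (1 + 0.19) / (0.279 + 0.052 + 0.19) ≈ 2.28407, MB₁ = 800, so M₁ = 2.28407 × 800 = 1827.256 billion.
After: m₂ = (1 + 0.19) / (0.207 + 0.052 + 0.19) ≈ 2.65033, MB₂ = 800 + 56.4 = 856.4, so M₂ = 2.65033 × 856.4 ≈ 2269.7426 billion.
ΔM = M₂ − M₁ = 2269.7426 − 1827.256 = 442.4866 billion.

$442.5 billion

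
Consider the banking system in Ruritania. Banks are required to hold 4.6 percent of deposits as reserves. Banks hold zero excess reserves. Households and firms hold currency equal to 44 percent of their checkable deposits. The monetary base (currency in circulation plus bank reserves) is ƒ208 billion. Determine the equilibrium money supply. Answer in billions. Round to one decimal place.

ƒ616.3 billion

The money multiplier is m = (1 + c) / (rr + c) = (1 + 0.44) / (0.046 + 0.44) ≈ 2.96296.
So M = m × MB = 2.96296 × 208 ≈ 616.2957 billion.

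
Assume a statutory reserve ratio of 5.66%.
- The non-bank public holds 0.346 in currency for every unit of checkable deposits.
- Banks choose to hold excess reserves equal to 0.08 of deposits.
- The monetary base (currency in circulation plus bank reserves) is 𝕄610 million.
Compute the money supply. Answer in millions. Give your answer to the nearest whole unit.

𝕄1701 million

The money multiplier is m = (1 + c) / (rr + e + c) = (1 + 0.346) / (0.0566 + 0.08 + 0.346) ≈ 2.7891.
So M = m × MB = 2.7891 × 610 = 1701.351 million.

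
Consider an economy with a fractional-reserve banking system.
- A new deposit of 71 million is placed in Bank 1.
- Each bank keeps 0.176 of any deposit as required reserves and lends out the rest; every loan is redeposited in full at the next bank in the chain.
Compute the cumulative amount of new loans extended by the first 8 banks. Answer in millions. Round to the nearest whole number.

262 million

Bank i lends (1 − rr)^i of the original deposit: Bank 1 lends 71·0.8240 = 58.5040, Bank 2 lends 71·0.8240² ≈ 48.2073, and so on.
Summing a geometric series: total = 71·[0.8240·(1 − 0.8240^8) / (1 − 0.8240)] ≈ 261.7626 million.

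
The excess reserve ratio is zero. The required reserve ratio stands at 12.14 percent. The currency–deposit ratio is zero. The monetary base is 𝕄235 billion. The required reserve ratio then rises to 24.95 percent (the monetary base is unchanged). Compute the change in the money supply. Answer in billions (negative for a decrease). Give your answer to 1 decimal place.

Initially m₁ = 1 / (0.1214) ≈ 8.23723, so M₁ = 8.23723 × 235 ≈ 1935.7491 billion.
After the change m₂ = 1 / (0.2495) ≈ 4.00802, so M₂ = 4.00802 × 235 = 941.8847 billion.
ΔM = M₂ − M₁ = 941.8847 − 1935.7491 = -993.8644 billion.

-993.9 billion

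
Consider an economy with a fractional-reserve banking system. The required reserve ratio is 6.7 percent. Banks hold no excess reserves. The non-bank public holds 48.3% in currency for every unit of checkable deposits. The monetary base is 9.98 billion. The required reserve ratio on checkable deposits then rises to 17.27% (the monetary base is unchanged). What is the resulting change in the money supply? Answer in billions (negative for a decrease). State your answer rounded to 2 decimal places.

Initially m₁ = (1 + 0.483) / (0.067 + 0.483) ≈ 2.6964, so M₁ = 2.6964 × 9.98 ≈ 26.9101 billion.
After the change m₂ = (1 + 0.483) / (0.1727 + 0.483) ≈ 2.2617, so M₂ = 2.2617 × 9.98 ≈ 22.5718 billion.
ΔM = M₂ − M₁ = 22.5718 − 26.9101 = -4.3383 billion.

-4.34 billion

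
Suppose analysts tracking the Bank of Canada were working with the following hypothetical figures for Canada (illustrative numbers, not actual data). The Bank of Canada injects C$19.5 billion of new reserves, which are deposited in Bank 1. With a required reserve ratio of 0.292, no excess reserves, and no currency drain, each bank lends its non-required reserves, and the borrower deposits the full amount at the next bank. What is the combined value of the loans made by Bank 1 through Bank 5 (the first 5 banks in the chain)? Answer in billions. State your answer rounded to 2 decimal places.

C$38.87 billion

Bank i lends (1 − rr)^i of the original deposit: Bank 1 lends 19.5·0.7080 = 13.8060, Bank 2 lends 19.5·0.7080² ≈ 9.7746, and so on.
Summing a geometric series: total = 19.5·[0.7080·(1 − 0.7080^5) / (1 − 0.7080)] ≈ 38.8698 billion.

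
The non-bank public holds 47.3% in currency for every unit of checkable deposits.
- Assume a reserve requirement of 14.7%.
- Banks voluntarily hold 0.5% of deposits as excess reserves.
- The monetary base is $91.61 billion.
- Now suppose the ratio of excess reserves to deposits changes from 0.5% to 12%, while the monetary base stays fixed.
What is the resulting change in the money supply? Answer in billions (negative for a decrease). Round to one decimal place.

-33.6 billion

Initially m₁ = (1 + 0.473) / (0.147 + 0.005 + 0.473) = 2.3568, so M₁ = 2.3568 × 91.61 ≈ 215.9064 billion.
After the change m₂ = (1 + 0.473) / (0.147 + 0.12 + 0.473) ≈ 1.9905, so M₂ = 1.9905 × 91.61 ≈ 182.3497 billion.
ΔM = M₂ − M₁ = 182.3497 − 215.9064 = -33.5567 billion.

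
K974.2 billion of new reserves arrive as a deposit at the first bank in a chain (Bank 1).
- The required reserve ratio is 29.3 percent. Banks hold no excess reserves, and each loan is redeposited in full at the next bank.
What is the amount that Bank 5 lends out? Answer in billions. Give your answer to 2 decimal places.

K172.09 billion

Each bank lends a fraction (1 − rr) = 0.7070 of the deposit it receives, so Bank 5 receives 974.2·0.7070^4 and lends 974.2·0.7070^5 ≈ 172.0859 billion.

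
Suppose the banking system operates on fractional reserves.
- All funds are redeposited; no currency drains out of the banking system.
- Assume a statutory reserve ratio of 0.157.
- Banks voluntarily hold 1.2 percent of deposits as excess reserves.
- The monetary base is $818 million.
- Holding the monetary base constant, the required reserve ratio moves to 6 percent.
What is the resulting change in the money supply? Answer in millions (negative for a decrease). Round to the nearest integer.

$6521 million

Initially m₁ = 1 / (0.157 + 0.012) ≈ 5.9172, so M₁ = 5.9172 × 818 = 4840.2696 million.
After the change m₂ = 1 / (0.06 + 0.012) ≈ 13.8889, so M₂ = 13.8889 × 818 = 11361.1202 million.
ΔM = M₂ − M₁ = 11361.1202 − 4840.2696 = 6520.8506 million.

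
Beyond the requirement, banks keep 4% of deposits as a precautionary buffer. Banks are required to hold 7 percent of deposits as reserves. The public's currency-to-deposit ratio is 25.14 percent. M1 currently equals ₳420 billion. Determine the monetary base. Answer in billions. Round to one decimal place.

₳121.3 billion

The money multiplier is m = (1 + c) / (rr + e + c) = (1 + 0.2514) / (0.07 + 0.04 + 0.2514) ≈ 3.46265.
MB = M / m = 420 / 3.46265 ≈ 121.2944 billion.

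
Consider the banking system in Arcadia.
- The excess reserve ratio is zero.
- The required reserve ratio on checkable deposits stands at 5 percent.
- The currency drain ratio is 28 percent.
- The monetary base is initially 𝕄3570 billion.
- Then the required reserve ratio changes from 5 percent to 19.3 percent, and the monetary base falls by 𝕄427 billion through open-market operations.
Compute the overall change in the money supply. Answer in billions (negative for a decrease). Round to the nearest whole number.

Before: m₁ = (1 + 0.28) / (0.05 + 0.28) ≈ 3.87879, MB₁ = 3570, so M₁ = 3.87879 × 3570 = 13847.2803 billion.
After: m₂ = (1 + 0.28) / (0.193 + 0.28) ≈ 2.70613, MB₂ = 3570 − 427 = 3143, so M₂ = 2.70613 × 3143 ≈ 8505.3666 billion.
ΔM = M₂ − M₁ = 8505.3666 − 13847.2803 = -5341.9137 billion.

-5342 billion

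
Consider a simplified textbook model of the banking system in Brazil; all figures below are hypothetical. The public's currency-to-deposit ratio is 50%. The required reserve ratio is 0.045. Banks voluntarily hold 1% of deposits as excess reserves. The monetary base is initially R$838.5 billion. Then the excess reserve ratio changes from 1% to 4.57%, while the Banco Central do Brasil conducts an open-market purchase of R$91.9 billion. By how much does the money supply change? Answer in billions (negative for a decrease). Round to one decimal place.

R$96.4 billion

Before: m₁ = (1 + 0.5) / (0.045 + 0.01 + 0.5) ≈ 2.70270, MB₁ = 838.5, so M₁ = 2.70270 × 838.5 ≈ 2266.214 billion.
After: m₂ = (1 + 0.5) / (0.045 + 0.0457 + 0.5) ≈ 2.53936, MB₂ = 838.5 + 91.9 = 930.4, so M₂ = 2.53936 × 930.4 ≈ 2362.6205 billion.
ΔM = M₂ − M₁ = 2362.6205 − 2266.214 = 96.4065 billion.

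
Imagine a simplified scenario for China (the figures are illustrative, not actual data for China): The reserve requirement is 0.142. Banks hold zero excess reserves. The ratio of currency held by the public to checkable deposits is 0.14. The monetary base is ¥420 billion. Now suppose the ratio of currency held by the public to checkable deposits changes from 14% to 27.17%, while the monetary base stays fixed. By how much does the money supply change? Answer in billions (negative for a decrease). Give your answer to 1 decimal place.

Initially m₁ = (1 + 0.14) / (0.142 + 0.14) ≈ 4.04255, so M₁ = 4.04255 × 420 = 1697.871 billion.
After the change m₂ = (1 + 0.2717) / (0.142 + 0.2717) ≈ 3.07397, so M₂ = 3.07397 × 420 = 1291.0674 billion.
ΔM = M₂ − M₁ = 1291.0674 − 1697.871 = -406.8036 billion.

-406.8 billion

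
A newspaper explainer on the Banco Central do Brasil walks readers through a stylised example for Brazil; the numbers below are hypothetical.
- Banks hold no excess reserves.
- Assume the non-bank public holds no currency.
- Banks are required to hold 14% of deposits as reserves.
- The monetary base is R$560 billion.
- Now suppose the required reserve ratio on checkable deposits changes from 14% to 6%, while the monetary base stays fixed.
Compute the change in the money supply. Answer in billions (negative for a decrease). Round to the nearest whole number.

R$5333 billion

Initially m₁ = 1 / (0.14) ≈ 7.1429, so M₁ = 7.1429 × 560 = 4000.024 billion.
After the change m₂ = 1 / (0.06) ≈ 16.6667, so M₂ = 16.6667 × 560 = 9333.352 billion.
ΔM = M₂ − M₁ = 9333.352 − 4000.024 = 5333.328 billion.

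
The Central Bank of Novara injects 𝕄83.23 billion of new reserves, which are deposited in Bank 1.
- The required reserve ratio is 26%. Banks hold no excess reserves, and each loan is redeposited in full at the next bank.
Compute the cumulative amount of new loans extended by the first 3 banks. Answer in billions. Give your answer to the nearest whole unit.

Bank i lends (1 − rr)^i of the original deposit: Bank 1 lends 83.23·0.7400 = 61.5902, Bank 2 lends 83.23·0.7400² ≈ 45.5767, and so on.
Summing a geometric series: total = 83.23·[0.7400·(1 − 0.7400^3) / (1 − 0.7400)] ≈ 140.8937 billion.

𝕄141 billion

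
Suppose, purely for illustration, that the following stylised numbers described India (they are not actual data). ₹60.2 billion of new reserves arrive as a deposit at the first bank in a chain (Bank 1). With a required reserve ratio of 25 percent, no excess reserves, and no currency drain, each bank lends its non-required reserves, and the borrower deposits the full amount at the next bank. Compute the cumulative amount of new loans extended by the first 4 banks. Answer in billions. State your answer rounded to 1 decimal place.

₹123.5 billion

Bank i lends (1 − rr)^i of the original deposit: Bank 1 lends 60.2·0.7500 = 45.1500, Bank 2 lends 60.2·0.7500² = 33.8625, and so on.
Summing a geometric series: total = 60.2·[0.7500·(1 − 0.7500^4) / (1 − 0.7500)] ≈ 123.4570 billion.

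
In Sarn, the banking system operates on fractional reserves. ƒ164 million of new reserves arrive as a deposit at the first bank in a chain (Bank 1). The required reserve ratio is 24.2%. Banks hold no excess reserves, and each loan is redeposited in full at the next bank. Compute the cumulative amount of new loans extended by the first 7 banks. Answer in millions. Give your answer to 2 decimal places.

ƒ439.83 million

Bank i lends (1 − rr)^i of the original deposit: Bank 1 lends 164·0.7580 = 124.3120, Bank 2 lends 164·0.7580² ≈ 94.2285, and so on.
Summing a geometric series: total = 164·[0.7580·(1 − 0.7580^7) / (1 − 0.7580)] ≈ 439.8306 million.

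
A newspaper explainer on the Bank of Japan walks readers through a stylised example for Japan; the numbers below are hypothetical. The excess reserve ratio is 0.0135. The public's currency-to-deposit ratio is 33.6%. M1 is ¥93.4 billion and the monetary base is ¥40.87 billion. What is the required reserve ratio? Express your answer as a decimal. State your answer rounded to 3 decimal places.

0.235

Using m = M/MB = 93.4/40.87 ≈ 2.285295. Since m = (1 + c)/(c + rr + e), the denominator satisfies c + rr + e = (1 + c)/m = (1 + 0.336) / 2.285295 ≈ 0.584607.
With c = 0.336 and e = 0.0135, the required reserve ratio is 0.584607 − 0.336 − 0.0135 = 0.235107.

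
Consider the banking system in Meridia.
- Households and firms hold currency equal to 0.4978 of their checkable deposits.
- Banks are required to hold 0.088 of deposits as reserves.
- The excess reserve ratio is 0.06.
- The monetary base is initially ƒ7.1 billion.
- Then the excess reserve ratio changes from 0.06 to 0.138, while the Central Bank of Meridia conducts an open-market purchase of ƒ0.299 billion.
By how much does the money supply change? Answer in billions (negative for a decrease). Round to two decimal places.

Before: m₁ = (1 + 0.4978) / (0.088 + 0.06 + 0.4978) ≈ 2.3193, MB₁ = 7.1, so M₁ = 2.3193 × 7.1 ≈ 16.467 billion.
After: m₂ = (1 + 0.4978) / (0.088 + 0.138 + 0.4978) ≈ 2.0694, MB₂ = 7.1 + 0.299 = 7.399, so M₂ = 2.0694 × 7.399 ≈ 15.3115 billion.
ΔM = M₂ − M₁ = 15.3115 − 16.467 = -1.1555 billion.

-1.16 billion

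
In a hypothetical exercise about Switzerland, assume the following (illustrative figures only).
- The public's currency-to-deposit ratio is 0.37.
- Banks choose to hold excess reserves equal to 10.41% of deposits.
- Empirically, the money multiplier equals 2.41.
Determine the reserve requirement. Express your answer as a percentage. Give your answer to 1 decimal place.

9.4%

Using m = 2.41. Since m = (1 + c)/(c + rr + e), the denominator satisfies c + rr + e = (1 + c)/m = (1 + 0.37) / 2.41 ≈ 0.568465.
With c = 0.37 and e = 0.1041, the reserve requirement is 0.568465 − 0.37 − 0.1041 = 0.094365.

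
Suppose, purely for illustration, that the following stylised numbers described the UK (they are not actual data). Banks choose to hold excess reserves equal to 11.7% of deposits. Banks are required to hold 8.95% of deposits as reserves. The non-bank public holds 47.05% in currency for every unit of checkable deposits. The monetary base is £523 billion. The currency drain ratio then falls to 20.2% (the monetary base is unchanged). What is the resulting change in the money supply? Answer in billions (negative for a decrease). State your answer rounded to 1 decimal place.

Initially m₁ = (1 + 0.4705) / (0.0895 + 0.117 + 0.4705) ≈ 2.17208, so M₁ = 2.17208 × 523 ≈ 1135.9978 billion.
After the change m₂ = (1 + 0.202) / (0.0895 + 0.117 + 0.202) ≈ 2.94247, so M₂ = 2.94247 × 523 ≈ 1538.9118 billion.
ΔM = M₂ − M₁ = 1538.9118 − 1135.9978 = 402.914 billion.

£402.9 billion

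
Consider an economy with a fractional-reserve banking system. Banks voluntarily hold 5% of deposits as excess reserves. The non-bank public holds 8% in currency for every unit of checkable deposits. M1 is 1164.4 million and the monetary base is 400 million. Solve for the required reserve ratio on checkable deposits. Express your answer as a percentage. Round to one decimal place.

24.1%

Using m = M/MB = 1164.4/400 = 2.911000. Since m = (1 + c)/(c + rr + e), the denominator satisfies c + rr + e = (1 + c)/m = (1 + 0.08) / 2.911000 ≈ 0.371007.
With c = 0.08 and e = 0.05, the required reserve ratio on checkable deposits is 0.371007 − 0.08 − 0.05 = 0.241007.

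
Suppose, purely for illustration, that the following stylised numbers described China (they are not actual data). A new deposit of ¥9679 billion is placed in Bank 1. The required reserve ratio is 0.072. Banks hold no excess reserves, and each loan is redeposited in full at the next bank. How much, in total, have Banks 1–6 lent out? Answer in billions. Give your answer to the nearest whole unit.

Bank i lends (1 − rr)^i of the original deposit: Bank 1 lends 9679·0.9280 = 8982.1120, Bank 2 lends 9679·0.9280² ≈ 8335.3999, and so on.
Summing a geometric series: total = 9679·[0.9280·(1 − 0.9280^6) / (1 − 0.9280)] ≈ 45074.3990 billion.

¥45074 billion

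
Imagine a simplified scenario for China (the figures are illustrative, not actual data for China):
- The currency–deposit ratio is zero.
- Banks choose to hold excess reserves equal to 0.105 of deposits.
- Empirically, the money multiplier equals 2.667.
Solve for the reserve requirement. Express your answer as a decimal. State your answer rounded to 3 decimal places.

Using m = 2.667. Since m = (1 + c)/(c + rr + e), the denominator satisfies c + rr + e = (1 + c)/m = (1 + 0) / 2.667 ≈ 0.374953.
With c = 0 and e = 0.105, the reserve requirement is 0.374953 − 0 − 0.105 = 0.269953.

0.270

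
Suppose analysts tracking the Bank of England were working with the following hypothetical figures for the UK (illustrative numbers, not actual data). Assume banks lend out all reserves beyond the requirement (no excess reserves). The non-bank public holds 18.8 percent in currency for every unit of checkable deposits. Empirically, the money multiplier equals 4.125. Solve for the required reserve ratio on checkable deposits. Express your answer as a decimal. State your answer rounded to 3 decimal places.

Using m = 4.125. Since m = (1 + c)/(c + rr + e), the denominator satisfies c + rr + e = (1 + c)/m = (1 + 0.188) / 4.125 = 0.288000.
With c = 0.188 and e = 0, the required reserve ratio on checkable deposits is 0.288000 − 0.188 − 0 = 0.1.

0.100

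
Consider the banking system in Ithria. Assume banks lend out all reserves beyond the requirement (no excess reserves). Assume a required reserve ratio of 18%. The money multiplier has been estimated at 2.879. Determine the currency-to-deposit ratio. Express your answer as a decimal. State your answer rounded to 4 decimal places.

0.2564

Using m = 2.879. From m = (1 + c)/(c + rr + e), rearranging gives 1 + c = m·(c + rr + e), so c·(1 − m) = m·(rr + e) − 1.
Hence c = [m·(rr + e) − 1]/(1 − m) = [2.879 × (0.18 + 0) − 1] / (1 − 2.879) ≈ 0.256402.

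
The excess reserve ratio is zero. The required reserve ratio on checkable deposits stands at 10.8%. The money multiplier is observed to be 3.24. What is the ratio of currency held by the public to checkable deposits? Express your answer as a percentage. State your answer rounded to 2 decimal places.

Using m = 3.24. From m = (1 + c)/(c + rr + e), rearranging gives 1 + c = m·(c + rr + e), so c·(1 − m) = m·(rr + e) − 1.
Hence c = [m·(rr + e) − 1]/(1 − m) = [3.24 × (0.108 + 0) − 1] / (1 − 3.24) ≈ 0.290214.

29.02%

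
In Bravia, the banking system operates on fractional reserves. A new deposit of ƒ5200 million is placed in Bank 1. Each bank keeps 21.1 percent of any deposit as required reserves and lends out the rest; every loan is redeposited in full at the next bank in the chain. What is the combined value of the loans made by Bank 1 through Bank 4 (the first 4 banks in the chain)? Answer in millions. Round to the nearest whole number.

ƒ11909 million

Bank i lends (1 − rr)^i of the original deposit: Bank 1 lends 5200·0.7890 = 4102.8000, Bank 2 lends 5200·0.7890² = 3237.1092, and so on.
Summing a geometric series: total = 5200·[0.7890·(1 − 0.7890^4) / (1 − 0.7890)] ≈ 11909.1568 million.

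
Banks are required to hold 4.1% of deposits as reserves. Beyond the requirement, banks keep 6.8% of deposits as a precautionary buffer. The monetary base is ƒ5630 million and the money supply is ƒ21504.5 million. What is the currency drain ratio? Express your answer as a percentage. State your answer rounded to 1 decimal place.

20.7%

Using m = M/MB = 21504.5/5630 ≈ 3.819627. From m = (1 + c)/(c + rr + e), rearranging gives 1 + c = m·(c + rr + e), so c·(1 − m) = m·(rr + e) − 1.
Hence c = [m·(rr + e) − 1]/(1 − m) = [3.819627 × (0.041 + 0.068) − 1] / (1 − 3.819627) ≈ 0.206999.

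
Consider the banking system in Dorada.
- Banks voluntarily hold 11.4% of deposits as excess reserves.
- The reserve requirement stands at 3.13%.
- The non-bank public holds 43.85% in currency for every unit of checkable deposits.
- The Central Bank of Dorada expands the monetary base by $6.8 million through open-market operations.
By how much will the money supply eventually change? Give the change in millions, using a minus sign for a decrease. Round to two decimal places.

The money multiplier is m = (1 + c) / (rr + e + c) = (1 + 0.4385) / (0.0313 + 0.114 + 0.4385) ≈ 2.4640.
The purchase adds 6.8 million of base, so ΔM = m × ΔMB = 2.4640 × (+6.8) = 16.7552 million.

$16.76 million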